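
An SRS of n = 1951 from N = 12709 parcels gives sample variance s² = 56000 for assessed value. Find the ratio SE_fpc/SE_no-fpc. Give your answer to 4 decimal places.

f = n/N = 1951/12709 = 0.15351326.
SE_no-fpc = √(s²/n) = 5.3575395; SE_fpc = √((1−f)s²/n) = 4.9291889.
Ratio = √(1−f) = 0.92004714.

0.9200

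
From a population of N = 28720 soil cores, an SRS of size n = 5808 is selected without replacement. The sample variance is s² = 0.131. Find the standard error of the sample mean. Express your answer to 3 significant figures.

Under SRS without replacement, Var(ȳ) = (1 − f)·s²/n with f = n/N = 5808/28720 = 0.20222841.
Var(ȳ) = (1 − 0.20222841)·0.131/5808 = 0.79777159·2.2555096 × 10^-5 = 1.7993815 × 10^-5.
SE(ȳ) = √(1.7993815 × 10^-5) = 0.00424.

0.00424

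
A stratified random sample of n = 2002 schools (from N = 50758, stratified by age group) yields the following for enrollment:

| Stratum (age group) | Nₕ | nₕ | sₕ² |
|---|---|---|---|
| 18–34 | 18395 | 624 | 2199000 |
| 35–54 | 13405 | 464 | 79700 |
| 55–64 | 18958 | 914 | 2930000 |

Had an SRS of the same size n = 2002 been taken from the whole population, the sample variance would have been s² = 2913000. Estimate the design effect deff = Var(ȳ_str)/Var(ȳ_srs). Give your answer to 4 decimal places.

0.6327

Var(ȳ_str) = Σ Wₕ²(1−fₕ)sₕ²/nₕ with Wₕ = Nₕ/50758:
  18–34: (18395/50758)²·(1−624/18395)·2199000/624 = 447.13977
  35–54: (13405/50758)²·(1−464/13405)·79700/464 = 11.565542
  55–64: (18958/50758)²·(1−914/18958)·2930000/914 = 425.63542
  → Var(ȳ_str) = 884.34073.
Var(ȳ_srs) = (1 − 2002/50758)·2913000/2002 = 1397.655.
deff = 884.34073 / 1397.655 = 0.6327.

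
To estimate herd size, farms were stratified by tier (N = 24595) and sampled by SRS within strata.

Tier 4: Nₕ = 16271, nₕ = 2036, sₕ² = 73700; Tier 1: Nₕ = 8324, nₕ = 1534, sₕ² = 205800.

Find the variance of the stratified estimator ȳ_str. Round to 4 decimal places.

26.3953

Var(ȳ_str) = Σₕ Wₕ²(1 − fₕ)sₕ²/nₕ with Wₕ = Nₕ/N, N = 24595.
Tier 4: Wₕ = 0.66155723; term = 0.66155723²·(1 − 0.12513060)·73700/2036 = 13.860145.
Tier 1: Wₕ = 0.33844277; term = 0.33844277²·(1 − 0.18428640)·205800/1534 = 12.535112.
Sum = 26.395257.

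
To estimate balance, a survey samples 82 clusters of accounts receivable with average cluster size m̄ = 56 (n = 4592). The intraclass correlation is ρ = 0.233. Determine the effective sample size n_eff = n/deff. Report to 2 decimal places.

332.39

deff = 1 + (56 − 1)·0.233 = 1 + 12.815 = 13.815.
n_eff = 4592 / 13.815 = 332.39.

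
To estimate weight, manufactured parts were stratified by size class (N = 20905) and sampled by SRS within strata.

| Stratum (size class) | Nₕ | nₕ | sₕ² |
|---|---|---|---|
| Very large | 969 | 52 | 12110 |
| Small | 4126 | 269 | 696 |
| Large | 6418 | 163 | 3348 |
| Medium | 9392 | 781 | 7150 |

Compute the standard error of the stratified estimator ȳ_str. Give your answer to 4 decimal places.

2.0368

Var(ȳ_str) = Σₕ Wₕ²(1 − fₕ)sₕ²/nₕ with Wₕ = Nₕ/N, N = 20905.
Very large: Wₕ = 0.04635255; term = 0.04635255²·(1 − 0.05366357)·12110/52 = 0.47351481.
Small: Wₕ = 0.19736905; term = 0.19736905²·(1 − 0.06519632)·696/269 = 0.094218347.
Large: Wₕ = 0.30700789; term = 0.30700789²·(1 − 0.02539732)·3348/163 = 1.8867942.
Medium: Wₕ = 0.44927051; term = 0.44927051²·(1 − 0.08315588)·7150/781 = 1.6942065.
Sum = 4.1487339.
SE = √(4.1487339) = 2.0368.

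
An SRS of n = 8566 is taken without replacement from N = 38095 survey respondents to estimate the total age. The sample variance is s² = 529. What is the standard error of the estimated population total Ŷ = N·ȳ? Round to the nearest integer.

Var(Ŷ) = N²·Var(ȳ) = N²·(1 − n/N)·s²/n.
f = 8566/38095 = 0.22485891; Var(ȳ) = 0.77514109·529/8566 = 0.047869442.
Var(Ŷ) = 38095² · 0.047869442 = 6.9469524 × 10^7.
SE(Ŷ) = √(6.9469524 × 10^7) = 8335.

8335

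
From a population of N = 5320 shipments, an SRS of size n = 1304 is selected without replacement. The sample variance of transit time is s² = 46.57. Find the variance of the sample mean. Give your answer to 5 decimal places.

Under SRS without replacement, Var(ȳ) = (1 − f)·s²/n with f = n/N = 1304/5320 = 0.24511278.
Var(ȳ) = (1 − 0.24511278)·46.57/1304 = 0.75488722·0.03571319 = 0.026959431.

0.02696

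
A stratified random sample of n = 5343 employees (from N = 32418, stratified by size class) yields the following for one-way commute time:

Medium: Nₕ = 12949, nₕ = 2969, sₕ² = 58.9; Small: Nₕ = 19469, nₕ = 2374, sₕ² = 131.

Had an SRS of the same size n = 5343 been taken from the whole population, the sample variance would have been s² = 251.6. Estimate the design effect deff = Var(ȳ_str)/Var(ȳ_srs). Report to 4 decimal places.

0.5064

Var(ȳ_str) = Σ Wₕ²(1−fₕ)sₕ²/nₕ with Wₕ = Nₕ/32418:
  Medium: (12949/32418)²·(1−2969/12949)·58.9/2969 = 0.0024394922
  Small: (19469/32418)²·(1−2374/19469)·131/2374 = 0.017475552
  → Var(ȳ_str) = 0.019915044.
Var(ȳ_srs) = (1 − 5343/32418)·251.6/5343 = 0.03932853.
deff = 0.019915044 / 0.03932853 = 0.5064.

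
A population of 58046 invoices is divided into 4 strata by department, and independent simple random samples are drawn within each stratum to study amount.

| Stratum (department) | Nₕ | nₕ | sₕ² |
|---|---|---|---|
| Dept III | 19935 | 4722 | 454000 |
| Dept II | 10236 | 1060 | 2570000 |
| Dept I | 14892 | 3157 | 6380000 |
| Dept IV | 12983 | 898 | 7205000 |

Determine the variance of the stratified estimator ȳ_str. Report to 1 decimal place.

Var(ȳ_str) = Σₕ Wₕ²(1 − fₕ)sₕ²/nₕ with Wₕ = Nₕ/N, N = 58046.
Dept III: Wₕ = 0.34343452; term = 0.34343452²·(1 − 0.23686983)·454000/4722 = 8.6539898.
Dept II: Wₕ = 0.17634290; term = 0.17634290²·(1 − 0.10355608)·2570000/1060 = 67.587494.
Dept I: Wₕ = 0.25655515; term = 0.25655515²·(1 − 0.21199302)·6380000/3157 = 104.81842.
Dept IV: Wₕ = 0.22366744; term = 0.22366744²·(1 − 0.06916737)·7205000/898 = 373.624.
Sum = 554.6839.

554.7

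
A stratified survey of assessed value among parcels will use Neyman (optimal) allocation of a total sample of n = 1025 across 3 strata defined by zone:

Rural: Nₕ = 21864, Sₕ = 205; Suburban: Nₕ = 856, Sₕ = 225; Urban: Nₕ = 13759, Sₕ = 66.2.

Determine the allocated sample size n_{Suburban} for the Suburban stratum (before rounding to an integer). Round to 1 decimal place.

Neyman allocation: nₕ = n·NₕSₕ / Σⱼ NⱼSⱼ.
Σ NⱼSⱼ = 21864·205 + 856·225 + 13759·66.2 = 5.5855658 × 10^6.
n_{Suburban} = 1025·856·225 / (5.5855658 × 10^6) = 35.3.

35.3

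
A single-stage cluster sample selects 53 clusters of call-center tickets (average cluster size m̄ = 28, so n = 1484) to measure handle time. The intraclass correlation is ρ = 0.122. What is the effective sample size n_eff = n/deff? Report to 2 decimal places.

deff = 1 + (28 − 1)·0.122 = 1 + 3.294 = 4.294.
n_eff = 1484 / 4.294 = 345.60.

345.60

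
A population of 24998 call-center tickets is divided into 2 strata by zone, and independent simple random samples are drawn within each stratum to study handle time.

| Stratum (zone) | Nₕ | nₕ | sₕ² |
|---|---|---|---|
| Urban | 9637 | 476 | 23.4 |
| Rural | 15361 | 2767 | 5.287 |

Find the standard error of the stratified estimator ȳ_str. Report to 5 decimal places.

Var(ȳ_str) = Σₕ Wₕ²(1 − fₕ)sₕ²/nₕ with Wₕ = Nₕ/N, N = 24998.
Urban: Wₕ = 0.38551084; term = 0.38551084²·(1 − 0.04939296)·23.4/476 = 0.0069451738.
Rural: Wₕ = 0.61448916; term = 0.61448916²·(1 − 0.18013150)·5.287/2767 = 5.9152459 × 10^-4.
Sum = 0.0075366984.
SE = √(0.0075366984) = 0.08681.

0.08681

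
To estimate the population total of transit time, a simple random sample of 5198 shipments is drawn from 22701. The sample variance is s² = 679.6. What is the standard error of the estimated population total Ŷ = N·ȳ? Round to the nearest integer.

Var(Ŷ) = N²·Var(ȳ) = N²·(1 − n/N)·s²/n.
f = 5198/22701 = 0.22897670; Var(ȳ) = 0.77102330·679.6/5198 = 0.10080559.
Var(Ŷ) = 22701² · 0.10080559 = 5.1948689 × 10^7.
SE(Ŷ) = √(5.1948689 × 10^7) = 7208.

7208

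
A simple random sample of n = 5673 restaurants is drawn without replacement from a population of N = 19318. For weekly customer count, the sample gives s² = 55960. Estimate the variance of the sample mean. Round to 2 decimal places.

Under SRS without replacement, Var(ȳ) = (1 − f)·s²/n with f = n/N = 5673/19318 = 0.29366394.
Var(ȳ) = (1 − 0.29366394)·55960/5673 = 0.70633606·9.8642693 = 6.9674891.

6.97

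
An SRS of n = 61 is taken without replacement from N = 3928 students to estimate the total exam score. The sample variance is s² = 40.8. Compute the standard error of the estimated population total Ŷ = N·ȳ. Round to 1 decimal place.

3187.4

Var(Ŷ) = N²·Var(ȳ) = N²·(1 − n/N)·s²/n.
f = 61/3928 = 0.01552953; Var(ȳ) = 0.98447047·40.8/61 = 0.65846549.
Var(Ŷ) = 3928² · 0.65846549 = 1.0159585 × 10^7.
SE(Ŷ) = √(1.0159585 × 10^7) = 3187.4.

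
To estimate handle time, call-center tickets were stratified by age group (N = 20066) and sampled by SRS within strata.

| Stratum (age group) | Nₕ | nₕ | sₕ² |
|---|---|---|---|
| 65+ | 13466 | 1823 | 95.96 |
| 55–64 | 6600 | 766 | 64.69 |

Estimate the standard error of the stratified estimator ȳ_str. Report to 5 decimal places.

Var(ȳ_str) = Σₕ Wₕ²(1 − fₕ)sₕ²/nₕ with Wₕ = Nₕ/N, N = 20066.
65+: Wₕ = 0.67108542; term = 0.67108542²·(1 − 0.13537799)·95.96/1823 = 0.020496772.
55–64: Wₕ = 0.32891458; term = 0.32891458²·(1 − 0.11606061)·64.69/766 = 0.0080760152.
Sum = 0.028572787.
SE = √(0.028572787) = 0.16903.

0.16903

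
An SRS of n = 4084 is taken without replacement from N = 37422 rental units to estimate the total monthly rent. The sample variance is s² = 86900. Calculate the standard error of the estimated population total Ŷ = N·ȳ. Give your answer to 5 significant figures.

Var(Ŷ) = N²·Var(ȳ) = N²·(1 − n/N)·s²/n.
f = 4084/37422 = 0.10913366; Var(ȳ) = 0.89086634·86900/4084 = 18.955995.
Var(Ŷ) = 37422² · 18.955995 = 2.6546091 × 10^10.
SE(Ŷ) = √(2.6546091 × 10^10) = 162930.

162930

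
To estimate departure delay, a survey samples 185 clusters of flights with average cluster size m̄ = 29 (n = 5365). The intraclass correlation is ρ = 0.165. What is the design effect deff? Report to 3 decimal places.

deff = 1 + (29 − 1)·0.165 = 1 + 4.62 = 5.62.

5.620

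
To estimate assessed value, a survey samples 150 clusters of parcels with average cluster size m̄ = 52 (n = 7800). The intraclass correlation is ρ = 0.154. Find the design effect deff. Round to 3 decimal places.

deff = 1 + (52 − 1)·0.154 = 1 + 7.854 = 8.854.

8.854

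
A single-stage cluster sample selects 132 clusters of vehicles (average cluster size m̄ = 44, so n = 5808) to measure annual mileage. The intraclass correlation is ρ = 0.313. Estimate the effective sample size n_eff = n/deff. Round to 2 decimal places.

deff = 1 + (44 − 1)·0.313 = 1 + 13.459 = 14.459.
n_eff = 5808 / 14.459 = 401.69.

401.69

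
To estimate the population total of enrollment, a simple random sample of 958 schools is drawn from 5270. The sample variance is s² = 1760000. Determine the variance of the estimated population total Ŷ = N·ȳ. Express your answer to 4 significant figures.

Var(Ŷ) = N²·Var(ȳ) = N²·(1 − n/N)·s²/n.
f = 958/5270 = 0.18178368; Var(ȳ) = 0.81821632·1760000/958 = 1503.1949.
Var(Ŷ) = 5270² · 1503.1949 = 4.1748082 × 10^10.

4.175 × 10^10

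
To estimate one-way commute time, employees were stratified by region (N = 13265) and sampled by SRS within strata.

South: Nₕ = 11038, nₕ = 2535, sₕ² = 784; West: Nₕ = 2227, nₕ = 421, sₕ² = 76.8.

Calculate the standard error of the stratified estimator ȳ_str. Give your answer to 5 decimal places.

0.41126

Var(ȳ_str) = Σₕ Wₕ²(1 − fₕ)sₕ²/nₕ with Wₕ = Nₕ/N, N = 13265.
South: Wₕ = 0.83211459; term = 0.83211459²·(1 − 0.22966117)·784/2535 = 0.16496285.
West: Wₕ = 0.16788541; term = 0.16788541²·(1 − 0.18904356)·76.8/421 = 0.0041696786.
Sum = 0.16913253.
SE = √(0.16913253) = 0.41126.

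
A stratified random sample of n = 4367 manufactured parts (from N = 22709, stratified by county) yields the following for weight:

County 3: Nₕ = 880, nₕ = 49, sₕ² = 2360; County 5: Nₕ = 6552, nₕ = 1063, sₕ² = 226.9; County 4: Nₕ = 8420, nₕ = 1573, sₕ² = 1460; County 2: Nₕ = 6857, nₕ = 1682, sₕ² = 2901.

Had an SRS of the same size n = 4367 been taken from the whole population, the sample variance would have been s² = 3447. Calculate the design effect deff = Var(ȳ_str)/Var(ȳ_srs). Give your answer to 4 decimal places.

Var(ȳ_str) = Σ Wₕ²(1−fₕ)sₕ²/nₕ with Wₕ = Nₕ/22709:
  County 3: (880/22709)²·(1−49/880)·2360/49 = 0.06829731
  County 5: (6552/22709)²·(1−1063/6552)·226.9/1063 = 0.014885805
  County 4: (8420/22709)²·(1−1573/8420)·1460/1573 = 0.10376253
  County 2: (6857/22709)²·(1−1682/6857)·2901/1682 = 0.118678
  → Var(ȳ_str) = 0.30562365.
Var(ȳ_srs) = (1 − 4367/22709)·3447/4367 = 0.63753902.
deff = 0.30562365 / 0.63753902 = 0.4794.

0.4794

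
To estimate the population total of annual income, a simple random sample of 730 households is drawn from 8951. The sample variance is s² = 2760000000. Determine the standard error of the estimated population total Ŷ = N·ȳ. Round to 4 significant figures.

Var(Ŷ) = N²·Var(ȳ) = N²·(1 − n/N)·s²/n.
f = 730/8951 = 0.08155513; Var(ȳ) = 0.91844487·2760000000/730 = 3.4724765 × 10^6.
Var(Ŷ) = 8951² · (3.4724765 × 10^6) = 2.7821621 × 10^14.
SE(Ŷ) = √(2.7821621 × 10^14) = 1.668 × 10^7.

1.668 × 10^7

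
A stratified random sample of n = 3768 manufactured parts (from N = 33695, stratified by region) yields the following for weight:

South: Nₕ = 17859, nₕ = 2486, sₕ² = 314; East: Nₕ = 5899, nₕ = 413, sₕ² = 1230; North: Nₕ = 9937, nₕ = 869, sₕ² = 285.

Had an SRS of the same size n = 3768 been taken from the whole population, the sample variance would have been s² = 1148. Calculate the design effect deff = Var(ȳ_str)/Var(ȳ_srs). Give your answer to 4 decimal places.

Var(ȳ_str) = Σ Wₕ²(1−fₕ)sₕ²/nₕ with Wₕ = Nₕ/33695:
  South: (17859/33695)²·(1−2486/17859)·314/2486 = 0.030543118
  East: (5899/33695)²·(1−413/5899)·1230/413 = 0.084890353
  North: (9937/33695)²·(1−869/9937)·285/869 = 0.026029209
  → Var(ȳ_str) = 0.14146268.
Var(ȳ_srs) = (1 − 3768/33695)·1148/3768 = 0.27060058.
deff = 0.14146268 / 0.27060058 = 0.5228.

0.5228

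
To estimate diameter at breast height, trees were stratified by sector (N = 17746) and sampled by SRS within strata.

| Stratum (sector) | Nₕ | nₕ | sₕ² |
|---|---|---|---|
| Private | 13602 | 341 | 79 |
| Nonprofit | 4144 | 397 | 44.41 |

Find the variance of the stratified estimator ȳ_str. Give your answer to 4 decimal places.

Var(ȳ_str) = Σₕ Wₕ²(1 − fₕ)sₕ²/nₕ with Wₕ = Nₕ/N, N = 17746.
Private: Wₕ = 0.76648259; term = 0.76648259²·(1 − 0.02506984)·79/341 = 0.13269385.
Nonprofit: Wₕ = 0.23351741; term = 0.23351741²·(1 − 0.09580116)·44.41/397 = 0.0055155999.
Sum = 0.13820945.

0.1382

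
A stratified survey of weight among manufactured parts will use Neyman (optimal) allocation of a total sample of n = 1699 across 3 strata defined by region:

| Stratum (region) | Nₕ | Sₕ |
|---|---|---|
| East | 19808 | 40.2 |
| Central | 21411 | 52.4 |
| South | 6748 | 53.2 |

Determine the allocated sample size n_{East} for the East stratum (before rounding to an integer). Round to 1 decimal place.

594.1

Neyman allocation: nₕ = n·NₕSₕ / Σⱼ NⱼSⱼ.
Σ NⱼSⱼ = 19808·40.2 + 21411·52.4 + 6748·53.2 = 2.2772116 × 10^6.
n_{East} = 1699·19808·40.2 / (2.2772116 × 10^6) = 594.1.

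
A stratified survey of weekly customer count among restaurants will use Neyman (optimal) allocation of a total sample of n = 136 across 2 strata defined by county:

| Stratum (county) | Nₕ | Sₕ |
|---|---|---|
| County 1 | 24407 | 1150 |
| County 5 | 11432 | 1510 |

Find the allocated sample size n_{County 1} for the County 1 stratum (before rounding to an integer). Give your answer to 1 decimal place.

84.2

Neyman allocation: nₕ = n·NₕSₕ / Σⱼ NⱼSⱼ.
Σ NⱼSⱼ = 24407·1150 + 11432·1510 = 4.533037 × 10^7.
n_{County 1} = 136·24407·1150 / (4.533037 × 10^7) = 84.2.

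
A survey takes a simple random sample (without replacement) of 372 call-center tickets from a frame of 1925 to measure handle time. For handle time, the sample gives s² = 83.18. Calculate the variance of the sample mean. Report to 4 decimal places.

Under SRS without replacement, Var(ȳ) = (1 − f)·s²/n with f = n/N = 372/1925 = 0.19324675.
Var(ȳ) = (1 − 0.19324675)·83.18/372 = 0.80675325·0.22360215 = 0.18039176.

0.1804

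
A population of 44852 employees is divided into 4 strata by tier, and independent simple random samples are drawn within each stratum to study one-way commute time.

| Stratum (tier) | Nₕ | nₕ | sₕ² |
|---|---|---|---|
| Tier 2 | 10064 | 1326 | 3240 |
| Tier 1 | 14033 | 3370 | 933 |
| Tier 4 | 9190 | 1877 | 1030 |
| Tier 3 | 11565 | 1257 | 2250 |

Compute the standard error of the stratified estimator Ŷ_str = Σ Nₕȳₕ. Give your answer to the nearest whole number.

22507

Var(Ŷ_str) = Σₕ Nₕ²(1 − fₕ)sₕ²/nₕ.
Tier 2: 10064²·(1 − 1326/10064)·3240/1326 = 2.1487414 × 10^8.
Tier 1: 14033²·(1 − 3370/14033)·933/3370 = 4.1426828 × 10^7.
Tier 4: 9190²·(1 − 1877/9190)·1030/1877 = 3.6879416 × 10^7.
Tier 3: 11565²·(1 − 1257/11565)·2250/1257 = 2.1338667 × 10^8.
Sum = 5.0656705 × 10^8.
SE = √(5.0656705 × 10^8) = 22507.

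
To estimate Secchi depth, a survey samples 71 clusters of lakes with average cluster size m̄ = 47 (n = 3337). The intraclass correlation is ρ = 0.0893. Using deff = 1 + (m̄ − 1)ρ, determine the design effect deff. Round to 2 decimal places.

deff = 1 + (47 − 1)·0.0893 = 1 + 4.1078 = 5.1078.

5.11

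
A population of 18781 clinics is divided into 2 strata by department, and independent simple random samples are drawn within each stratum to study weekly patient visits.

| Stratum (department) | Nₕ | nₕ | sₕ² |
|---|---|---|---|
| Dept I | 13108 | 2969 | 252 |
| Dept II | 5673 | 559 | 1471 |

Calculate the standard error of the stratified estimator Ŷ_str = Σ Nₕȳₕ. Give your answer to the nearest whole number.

Var(Ŷ_str) = Σₕ Nₕ²(1 − fₕ)sₕ²/nₕ.
Dept I: 13108²·(1 − 2969/13108)·252/2969 = 1.1280332 × 10^7.
Dept II: 5673²·(1 − 559/5673)·1471/559 = 7.6343905 × 10^7.
Sum = 8.7624237 × 10^7.
SE = √(8.7624237 × 10^7) = 9361.

9361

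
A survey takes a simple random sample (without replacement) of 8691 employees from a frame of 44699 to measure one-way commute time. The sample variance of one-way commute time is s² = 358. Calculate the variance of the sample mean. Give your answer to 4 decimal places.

0.0332

Under SRS without replacement, Var(ȳ) = (1 − f)·s²/n with f = n/N = 8691/44699 = 0.19443388.
Var(ȳ) = (1 − 0.19443388)·358/8691 = 0.80556612·0.041192038 = 0.03318291.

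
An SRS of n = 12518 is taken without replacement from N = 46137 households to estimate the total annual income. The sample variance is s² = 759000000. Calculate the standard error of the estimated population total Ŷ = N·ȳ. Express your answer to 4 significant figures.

Var(Ŷ) = N²·Var(ȳ) = N²·(1 − n/N)·s²/n.
f = 12518/46137 = 0.27132237; Var(ȳ) = 0.72867763·759000000/12518 = 44181.684.
Var(Ŷ) = 46137² · 44181.684 = 9.4046139 × 10^13.
SE(Ŷ) = √(9.4046139 × 10^13) = 9.698 × 10^6.

9.698 × 10^6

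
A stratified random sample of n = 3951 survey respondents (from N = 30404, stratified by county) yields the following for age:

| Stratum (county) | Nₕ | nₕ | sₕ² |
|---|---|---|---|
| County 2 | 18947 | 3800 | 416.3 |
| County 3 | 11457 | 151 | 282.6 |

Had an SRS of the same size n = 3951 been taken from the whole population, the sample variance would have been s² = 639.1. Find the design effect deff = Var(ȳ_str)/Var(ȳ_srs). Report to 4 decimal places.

2.1051

Var(ȳ_str) = Σ Wₕ²(1−fₕ)sₕ²/nₕ with Wₕ = Nₕ/30404:
  County 2: (18947/30404)²·(1−3800/18947)·416.3/3800 = 0.034011708
  County 3: (11457/30404)²·(1−151/11457)·282.6/151 = 0.26224889
  → Var(ȳ_str) = 0.2962606.
Var(ȳ_srs) = (1 − 3951/30404)·639.1/3951 = 0.14073626.
deff = 0.2962606 / 0.14073626 = 2.1051.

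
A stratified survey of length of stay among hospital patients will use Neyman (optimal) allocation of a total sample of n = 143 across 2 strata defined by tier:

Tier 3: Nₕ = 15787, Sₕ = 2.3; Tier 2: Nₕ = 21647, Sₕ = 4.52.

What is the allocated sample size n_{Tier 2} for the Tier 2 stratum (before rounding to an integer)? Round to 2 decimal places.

104.30

Neyman allocation: nₕ = n·NₕSₕ / Σⱼ NⱼSⱼ.
Σ NⱼSⱼ = 15787·2.3 + 21647·4.52 = 134154.54.
n_{Tier 2} = 143·21647·4.52 / 134154.54 = 104.30.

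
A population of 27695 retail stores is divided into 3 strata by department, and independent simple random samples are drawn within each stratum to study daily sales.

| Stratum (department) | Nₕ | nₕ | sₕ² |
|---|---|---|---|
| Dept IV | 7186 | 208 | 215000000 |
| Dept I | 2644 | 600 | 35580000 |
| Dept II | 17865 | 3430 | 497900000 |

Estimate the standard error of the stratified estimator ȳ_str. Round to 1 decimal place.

341.8

Var(ȳ_str) = Σₕ Wₕ²(1 − fₕ)sₕ²/nₕ with Wₕ = Nₕ/N, N = 27695.
Dept IV: Wₕ = 0.25946922; term = 0.25946922²·(1 − 0.02894517)·215000000/208 = 67575.702.
Dept I: Wₕ = 0.09546850; term = 0.09546850²·(1 − 0.22692890)·35580000/600 = 417.82488.
Dept II: Wₕ = 0.64506229; term = 0.64506229²·(1 − 0.19199552)·497900000/3430 = 48805.085.
Sum = 116798.61.
SE = √(116798.61) = 341.8.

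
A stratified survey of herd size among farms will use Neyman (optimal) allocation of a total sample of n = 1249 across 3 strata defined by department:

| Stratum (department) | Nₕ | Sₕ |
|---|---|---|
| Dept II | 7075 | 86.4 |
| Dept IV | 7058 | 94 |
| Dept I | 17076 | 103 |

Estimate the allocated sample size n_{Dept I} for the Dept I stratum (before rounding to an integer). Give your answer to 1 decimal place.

Neyman allocation: nₕ = n·NₕSₕ / Σⱼ NⱼSⱼ.
Σ NⱼSⱼ = 7075·86.4 + 7058·94 + 17076·103 = 3.03356 × 10^6.
n_{Dept I} = 1249·17076·103 / (3.03356 × 10^6) = 724.2.

724.2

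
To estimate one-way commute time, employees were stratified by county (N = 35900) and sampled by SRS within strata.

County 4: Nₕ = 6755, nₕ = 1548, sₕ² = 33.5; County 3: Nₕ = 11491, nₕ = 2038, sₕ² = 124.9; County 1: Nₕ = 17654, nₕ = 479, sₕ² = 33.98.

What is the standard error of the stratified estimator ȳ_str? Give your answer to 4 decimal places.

0.1498

Var(ȳ_str) = Σₕ Wₕ²(1 − fₕ)sₕ²/nₕ with Wₕ = Nₕ/N, N = 35900.
County 4: Wₕ = 0.18816156; term = 0.18816156²·(1 − 0.22916358)·33.5/1548 = 5.9060604 × 10^-4.
County 3: Wₕ = 0.32008357; term = 0.32008357²·(1 − 0.17735619)·124.9/2038 = 0.0051653154.
County 1: Wₕ = 0.49175487; term = 0.49175487²·(1 − 0.02713266)·33.98/479 = 0.016689327.
Sum = 0.022445248.
SE = √(0.022445248) = 0.1498.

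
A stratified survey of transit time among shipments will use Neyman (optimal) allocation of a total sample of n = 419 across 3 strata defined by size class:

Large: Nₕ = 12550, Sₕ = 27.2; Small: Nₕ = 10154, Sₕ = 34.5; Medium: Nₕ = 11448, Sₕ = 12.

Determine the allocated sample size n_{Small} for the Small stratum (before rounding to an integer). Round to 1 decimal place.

Neyman allocation: nₕ = n·NₕSₕ / Σⱼ NⱼSⱼ.
Σ NⱼSⱼ = 12550·27.2 + 10154·34.5 + 11448·12 = 829049.
n_{Small} = 419·10154·34.5 / 829049 = 177.0.

177.0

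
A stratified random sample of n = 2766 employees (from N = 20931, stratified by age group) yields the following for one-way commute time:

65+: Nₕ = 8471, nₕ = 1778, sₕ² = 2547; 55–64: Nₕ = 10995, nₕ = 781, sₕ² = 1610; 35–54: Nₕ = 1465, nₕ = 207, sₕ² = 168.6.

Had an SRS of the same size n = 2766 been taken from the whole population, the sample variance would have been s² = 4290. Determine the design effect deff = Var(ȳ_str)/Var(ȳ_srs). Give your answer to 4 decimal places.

Var(ȳ_str) = Σ Wₕ²(1−fₕ)sₕ²/nₕ with Wₕ = Nₕ/20931:
  65+: (8471/20931)²·(1−1778/8471)·2547/1778 = 0.18538421
  55–64: (10995/20931)²·(1−781/10995)·1610/781 = 0.52842819
  35–54: (1465/20931)²·(1−207/1465)·168.6/207 = 0.0034263012
  → Var(ȳ_str) = 0.7172387.
Var(ȳ_srs) = (1 − 2766/20931)·4290/2766 = 1.346017.
deff = 0.7172387 / 1.346017 = 0.5329.

0.5329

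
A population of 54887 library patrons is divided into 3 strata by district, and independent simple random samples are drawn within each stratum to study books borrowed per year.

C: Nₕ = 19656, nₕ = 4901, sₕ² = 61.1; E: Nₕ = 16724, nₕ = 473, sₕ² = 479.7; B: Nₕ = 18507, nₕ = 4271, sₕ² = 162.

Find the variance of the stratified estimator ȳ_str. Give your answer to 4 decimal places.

Var(ȳ_str) = Σₕ Wₕ²(1 − fₕ)sₕ²/nₕ with Wₕ = Nₕ/N, N = 54887.
C: Wₕ = 0.35811759; term = 0.35811759²·(1 − 0.24933862)·61.1/4901 = 0.0012001952.
E: Wₕ = 0.30469874; term = 0.30469874²·(1 − 0.02828271)·479.7/473 = 0.091493415.
B: Wₕ = 0.33718367; term = 0.33718367²·(1 − 0.23077754)·162/4271 = 0.0033171909.
Sum = 0.096010801.

0.0960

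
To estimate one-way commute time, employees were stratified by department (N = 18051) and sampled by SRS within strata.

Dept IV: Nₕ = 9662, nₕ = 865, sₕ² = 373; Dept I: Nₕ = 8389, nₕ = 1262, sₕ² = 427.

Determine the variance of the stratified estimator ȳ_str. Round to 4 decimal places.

Var(ȳ_str) = Σₕ Wₕ²(1 − fₕ)sₕ²/nₕ with Wₕ = Nₕ/N, N = 18051.
Dept IV: Wₕ = 0.53526120; term = 0.53526120²·(1 − 0.08952598)·373/865 = 0.11248428.
Dept I: Wₕ = 0.46473880; term = 0.46473880²·(1 − 0.15043509)·427/1262 = 0.062084465.
Sum = 0.17456875.

0.1746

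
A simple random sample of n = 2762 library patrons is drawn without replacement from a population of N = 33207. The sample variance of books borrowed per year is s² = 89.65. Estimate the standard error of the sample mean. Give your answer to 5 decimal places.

0.17251

Under SRS without replacement, Var(ȳ) = (1 − f)·s²/n with f = n/N = 2762/33207 = 0.08317523.
Var(ȳ) = (1 − 0.08317523)·89.65/2762 = 0.91682477·0.032458364 = 0.029758632.
SE(ȳ) = √(0.029758632) = 0.17251.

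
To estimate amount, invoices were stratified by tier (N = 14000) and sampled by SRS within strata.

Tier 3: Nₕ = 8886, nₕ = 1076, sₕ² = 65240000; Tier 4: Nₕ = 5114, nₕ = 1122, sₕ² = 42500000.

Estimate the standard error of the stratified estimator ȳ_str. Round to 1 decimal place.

159.4

Var(ȳ_str) = Σₕ Wₕ²(1 − fₕ)sₕ²/nₕ with Wₕ = Nₕ/N, N = 14000.
Tier 3: Wₕ = 0.63471429; term = 0.63471429²·(1 − 0.12108935)·65240000/1076 = 21468.562.
Tier 4: Wₕ = 0.36528571; term = 0.36528571²·(1 − 0.21939773)·42500000/1122 = 3945.402.
Sum = 25413.964.
SE = √(25413.964) = 159.4.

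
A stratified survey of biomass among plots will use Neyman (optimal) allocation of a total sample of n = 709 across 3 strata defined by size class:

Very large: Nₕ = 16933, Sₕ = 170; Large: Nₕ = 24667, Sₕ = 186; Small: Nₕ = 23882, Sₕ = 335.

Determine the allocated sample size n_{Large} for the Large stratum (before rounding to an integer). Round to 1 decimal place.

Neyman allocation: nₕ = n·NₕSₕ / Σⱼ NⱼSⱼ.
Σ NⱼSⱼ = 16933·170 + 24667·186 + 23882·335 = 1.5467142 × 10^7.
n_{Large} = 709·24667·186 / (1.5467142 × 10^7) = 210.3.

210.3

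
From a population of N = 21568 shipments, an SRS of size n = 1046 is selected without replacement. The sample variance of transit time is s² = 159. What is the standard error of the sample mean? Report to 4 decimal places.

Under SRS without replacement, Var(ȳ) = (1 − f)·s²/n with f = n/N = 1046/21568 = 0.04849777.
Var(ȳ) = (1 − 0.04849777)·159/1046 = 0.95150223·0.15200765 = 0.14463562.
SE(ȳ) = √(0.14463562) = 0.3803.

0.3803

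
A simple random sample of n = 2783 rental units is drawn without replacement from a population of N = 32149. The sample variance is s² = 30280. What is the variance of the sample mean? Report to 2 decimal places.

9.94

Under SRS without replacement, Var(ȳ) = (1 − f)·s²/n with f = n/N = 2783/32149 = 0.08656568.
Var(ȳ) = (1 − 0.08656568)·30280/2783 = 0.91343432·10.880345 = 9.9384805.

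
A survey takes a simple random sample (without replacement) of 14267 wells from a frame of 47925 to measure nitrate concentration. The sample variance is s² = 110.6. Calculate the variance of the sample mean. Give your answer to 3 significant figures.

0.00544

Under SRS without replacement, Var(ȳ) = (1 − f)·s²/n with f = n/N = 14267/47925 = 0.29769431.
Var(ȳ) = (1 − 0.29769431)·110.6/14267 = 0.70230569·0.0077521553 = 0.0054443828.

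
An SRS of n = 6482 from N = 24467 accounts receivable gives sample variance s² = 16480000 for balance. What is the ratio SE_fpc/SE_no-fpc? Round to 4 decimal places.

f = n/N = 6482/24467 = 0.26492827.
SE_no-fpc = √(s²/n) = 50.422467; SE_fpc = √((1−f)s²/n) = 43.23037.
Ratio = √(1−f) = 0.85736324.

0.8574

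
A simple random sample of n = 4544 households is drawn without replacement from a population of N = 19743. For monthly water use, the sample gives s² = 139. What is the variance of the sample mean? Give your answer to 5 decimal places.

0.02355

Under SRS without replacement, Var(ȳ) = (1 − f)·s²/n with f = n/N = 4544/19743 = 0.23015752.
Var(ȳ) = (1 − 0.23015752)·139/4544 = 0.76984248·0.030589789 = 0.023549319.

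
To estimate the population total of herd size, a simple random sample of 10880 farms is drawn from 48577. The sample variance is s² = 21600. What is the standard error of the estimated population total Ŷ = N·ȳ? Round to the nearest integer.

60295

Var(Ŷ) = N²·Var(ȳ) = N²·(1 − n/N)·s²/n.
f = 10880/48577 = 0.22397431; Var(ȳ) = 0.77602569·21600/10880 = 1.5406392.
Var(Ŷ) = 48577² · 1.5406392 = 3.6354847 × 10^9.
SE(Ŷ) = √(3.6354847 × 10^9) = 60295.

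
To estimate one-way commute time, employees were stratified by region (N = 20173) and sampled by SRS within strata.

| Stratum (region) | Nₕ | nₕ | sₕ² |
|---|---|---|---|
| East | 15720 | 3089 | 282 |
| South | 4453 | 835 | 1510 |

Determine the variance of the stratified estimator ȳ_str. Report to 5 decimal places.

0.11614

Var(ȳ_str) = Σₕ Wₕ²(1 − fₕ)sₕ²/nₕ with Wₕ = Nₕ/N, N = 20173.
East: Wₕ = 0.77925941; term = 0.77925941²·(1 − 0.19650127)·282/3089 = 0.044543106.
South: Wₕ = 0.22074059; term = 0.22074059²·(1 − 0.18751404)·1510/835 = 0.071593032.
Sum = 0.11613614.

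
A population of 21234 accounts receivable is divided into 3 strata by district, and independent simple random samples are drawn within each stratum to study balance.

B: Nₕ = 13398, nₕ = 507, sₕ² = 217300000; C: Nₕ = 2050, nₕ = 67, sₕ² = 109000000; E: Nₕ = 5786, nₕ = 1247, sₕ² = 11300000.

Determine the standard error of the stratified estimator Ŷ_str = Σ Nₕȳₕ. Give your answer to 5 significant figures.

Var(Ŷ_str) = Σₕ Nₕ²(1 − fₕ)sₕ²/nₕ.
B: 13398²·(1 − 507/13398)·217300000/507 = 7.4024989 × 10^13.
C: 2050²·(1 − 67/2050)·109000000/67 = 6.613453 × 10^12.
E: 5786²·(1 − 1247/5786)·11300000/1247 = 2.3798556 × 10^11.
Sum = 8.0876428 × 10^13.
SE = √(8.0876428 × 10^13) = 8.9931 × 10^6.

8.9931 × 10^6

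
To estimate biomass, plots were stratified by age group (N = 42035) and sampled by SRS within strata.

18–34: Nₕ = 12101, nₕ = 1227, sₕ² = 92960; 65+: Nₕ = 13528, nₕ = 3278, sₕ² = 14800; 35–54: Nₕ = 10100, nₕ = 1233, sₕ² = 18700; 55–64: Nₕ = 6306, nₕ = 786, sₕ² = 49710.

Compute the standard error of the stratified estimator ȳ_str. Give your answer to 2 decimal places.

Var(ȳ_str) = Σₕ Wₕ²(1 − fₕ)sₕ²/nₕ with Wₕ = Nₕ/N, N = 42035.
18–34: Wₕ = 0.28787915; term = 0.28787915²·(1 − 0.10139658)·92960/1227 = 5.6420904.
65+: Wₕ = 0.32182705; term = 0.32182705²·(1 − 0.24231224)·14800/3278 = 0.35431384.
35–54: Wₕ = 0.24027596; term = 0.24027596²·(1 − 0.12207921)·18700/1233 = 0.7686958.
55–64: Wₕ = 0.15001784; term = 0.15001784²·(1 − 0.12464320)·49710/786 = 1.2459257.
Sum = 8.0110257.
SE = √(8.0110257) = 2.83.

2.83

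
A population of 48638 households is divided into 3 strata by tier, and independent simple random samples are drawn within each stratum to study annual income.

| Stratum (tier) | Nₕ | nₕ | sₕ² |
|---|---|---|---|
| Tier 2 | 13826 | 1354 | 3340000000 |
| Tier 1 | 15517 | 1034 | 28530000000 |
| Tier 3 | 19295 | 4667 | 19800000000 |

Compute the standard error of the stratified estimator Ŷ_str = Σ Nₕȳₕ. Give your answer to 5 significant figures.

8.8451 × 10^7

Var(Ŷ_str) = Σₕ Nₕ²(1 − fₕ)sₕ²/nₕ.
Tier 2: 13826²·(1 − 1354/13826)·3340000000/1354 = 4.2536373 × 10^14.
Tier 1: 15517²·(1 − 1034/15517)·28530000000/1034 = 6.2007971 × 10^15.
Tier 3: 19295²·(1 − 4667/19295)·19800000000/4667 = 1.1974493 × 10^15.
Sum = 7.8236101 × 10^15.
SE = √(7.8236101 × 10^15) = 8.8451 × 10^7.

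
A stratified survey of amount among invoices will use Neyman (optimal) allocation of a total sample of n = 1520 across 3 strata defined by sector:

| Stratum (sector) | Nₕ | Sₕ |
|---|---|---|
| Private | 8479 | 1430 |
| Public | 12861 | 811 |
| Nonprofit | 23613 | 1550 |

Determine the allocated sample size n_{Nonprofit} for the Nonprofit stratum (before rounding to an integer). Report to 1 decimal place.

Neyman allocation: nₕ = n·NₕSₕ / Σⱼ NⱼSⱼ.
Σ NⱼSⱼ = 8479·1430 + 12861·811 + 23613·1550 = 5.9155391 × 10^7.
n_{Nonprofit} = 1520·23613·1550 / (5.9155391 × 10^7) = 940.4.

940.4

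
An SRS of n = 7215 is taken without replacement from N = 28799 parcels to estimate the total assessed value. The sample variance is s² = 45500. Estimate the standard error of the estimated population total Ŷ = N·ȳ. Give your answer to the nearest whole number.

Var(Ŷ) = N²·Var(ȳ) = N²·(1 − n/N)·s²/n.
f = 7215/28799 = 0.25052953; Var(ȳ) = 0.74947047·45500/7215 = 4.7263903.
Var(Ŷ) = 28799² · 4.7263903 = 3.9199849 × 10^9.
SE(Ŷ) = √(3.9199849 × 10^9) = 62610.

62610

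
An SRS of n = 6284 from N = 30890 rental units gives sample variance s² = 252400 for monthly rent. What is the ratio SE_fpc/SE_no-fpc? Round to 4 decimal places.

0.8925

f = n/N = 6284/30890 = 0.20343153.
SE_no-fpc = √(s²/n) = 6.3376257; SE_fpc = √((1−f)s²/n) = 5.6563743.
Ratio = √(1−f) = 0.89250685.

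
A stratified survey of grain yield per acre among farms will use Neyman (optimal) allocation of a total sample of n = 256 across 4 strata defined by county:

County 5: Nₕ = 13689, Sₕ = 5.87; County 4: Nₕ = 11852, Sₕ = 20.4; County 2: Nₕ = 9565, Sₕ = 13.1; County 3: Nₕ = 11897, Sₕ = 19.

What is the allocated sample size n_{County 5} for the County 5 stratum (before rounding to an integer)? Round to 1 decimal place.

30.5

Neyman allocation: nₕ = n·NₕSₕ / Σⱼ NⱼSⱼ.
Σ NⱼSⱼ = 13689·5.87 + 11852·20.4 + 9565·13.1 + 11897·19 = 673479.73.
n_{County 5} = 256·13689·5.87 / 673479.73 = 30.5.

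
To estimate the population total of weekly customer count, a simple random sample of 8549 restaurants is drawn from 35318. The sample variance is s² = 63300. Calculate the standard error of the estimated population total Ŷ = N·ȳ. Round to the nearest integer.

83668

Var(Ŷ) = N²·Var(ȳ) = N²·(1 − n/N)·s²/n.
f = 8549/35318 = 0.24205787; Var(ȳ) = 0.75794213·63300/8549 = 5.6120876.
Var(Ŷ) = 35318² · 5.6120876 = 7.0002999 × 10^9.
SE(Ŷ) = √(7.0002999 × 10^9) = 83668.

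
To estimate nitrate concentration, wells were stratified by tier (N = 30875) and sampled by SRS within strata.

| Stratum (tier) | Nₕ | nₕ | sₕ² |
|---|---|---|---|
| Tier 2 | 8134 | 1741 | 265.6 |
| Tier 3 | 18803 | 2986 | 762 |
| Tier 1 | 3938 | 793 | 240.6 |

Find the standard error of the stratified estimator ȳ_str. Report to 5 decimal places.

0.30312

Var(ȳ_str) = Σₕ Wₕ²(1 − fₕ)sₕ²/nₕ with Wₕ = Nₕ/N, N = 30875.
Tier 2: Wₕ = 0.26344939; term = 0.26344939²·(1 − 0.21403983)·265.6/1741 = 0.0083219335.
Tier 3: Wₕ = 0.60900405; term = 0.60900405²·(1 − 0.15880445)·762/2986 = 0.079616393.
Tier 1: Wₕ = 0.12754656; term = 0.12754656²·(1 − 0.20137125)·240.6/793 = 0.0039418933.
Sum = 0.09188022.
SE = √(0.09188022) = 0.30312.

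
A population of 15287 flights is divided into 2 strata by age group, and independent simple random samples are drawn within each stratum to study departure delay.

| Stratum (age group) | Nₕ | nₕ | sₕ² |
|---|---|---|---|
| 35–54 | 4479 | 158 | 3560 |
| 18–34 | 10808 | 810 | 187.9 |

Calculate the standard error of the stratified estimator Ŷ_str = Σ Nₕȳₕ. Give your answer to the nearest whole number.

Var(Ŷ_str) = Σₕ Nₕ²(1 − fₕ)sₕ²/nₕ.
35–54: 4479²·(1 − 158/4479)·3560/158 = 4.3607204 × 10^8.
18–34: 10808²·(1 − 810/10808)·187.9/810 = 2.5066877 × 10^7.
Sum = 4.6113892 × 10^8.
SE = √(4.6113892 × 10^8) = 21474.

21474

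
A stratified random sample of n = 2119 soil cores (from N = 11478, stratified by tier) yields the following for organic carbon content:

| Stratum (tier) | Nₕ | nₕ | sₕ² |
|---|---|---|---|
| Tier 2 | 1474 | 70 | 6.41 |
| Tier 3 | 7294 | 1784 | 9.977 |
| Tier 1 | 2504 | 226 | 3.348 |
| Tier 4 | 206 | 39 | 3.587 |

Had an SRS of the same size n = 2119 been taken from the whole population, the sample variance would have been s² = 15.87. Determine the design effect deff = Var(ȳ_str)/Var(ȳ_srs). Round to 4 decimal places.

0.6239

Var(ȳ_str) = Σ Wₕ²(1−fₕ)sₕ²/nₕ with Wₕ = Nₕ/11478:
  Tier 2: (1474/11478)²·(1−70/1474)·6.41/70 = 0.0014384413
  Tier 3: (7294/11478)²·(1−1784/7294)·9.977/1784 = 0.0017060433
  Tier 1: (2504/11478)²·(1−226/2504)·3.348/226 = 6.414054 × 10^-4
  Tier 4: (206/11478)²·(1−39/206)·3.587/39 = 2.4016959 × 10^-5
  → Var(ȳ_str) = 0.003809907.
Var(ȳ_srs) = (1 − 2119/11478)·15.87/2119 = 0.0061067367.
deff = 0.003809907 / 0.0061067367 = 0.6239.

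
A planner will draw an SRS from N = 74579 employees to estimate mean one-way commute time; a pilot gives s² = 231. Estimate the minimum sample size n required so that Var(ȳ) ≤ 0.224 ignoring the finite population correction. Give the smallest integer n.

1032

Without fpc, n₀ = s²/D = 231/0.224 = 1031.2500.
Rounding up, n = 1032.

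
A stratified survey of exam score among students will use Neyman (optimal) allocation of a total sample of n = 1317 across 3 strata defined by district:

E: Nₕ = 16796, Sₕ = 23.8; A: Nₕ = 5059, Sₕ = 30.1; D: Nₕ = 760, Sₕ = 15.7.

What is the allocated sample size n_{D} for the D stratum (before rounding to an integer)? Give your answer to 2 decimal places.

Neyman allocation: nₕ = n·NₕSₕ / Σⱼ NⱼSⱼ.
Σ NⱼSⱼ = 16796·23.8 + 5059·30.1 + 760·15.7 = 563952.7.
n_{D} = 1317·760·15.7 / 563952.7 = 27.86.

27.86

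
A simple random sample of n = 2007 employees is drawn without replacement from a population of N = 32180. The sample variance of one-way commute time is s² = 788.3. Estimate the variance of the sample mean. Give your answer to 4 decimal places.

Under SRS without replacement, Var(ȳ) = (1 − f)·s²/n with f = n/N = 2007/32180 = 0.06236793.
Var(ȳ) = (1 − 0.06236793)·788.3/2007 = 0.93763207·0.39277529 = 0.3682787.

0.3683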